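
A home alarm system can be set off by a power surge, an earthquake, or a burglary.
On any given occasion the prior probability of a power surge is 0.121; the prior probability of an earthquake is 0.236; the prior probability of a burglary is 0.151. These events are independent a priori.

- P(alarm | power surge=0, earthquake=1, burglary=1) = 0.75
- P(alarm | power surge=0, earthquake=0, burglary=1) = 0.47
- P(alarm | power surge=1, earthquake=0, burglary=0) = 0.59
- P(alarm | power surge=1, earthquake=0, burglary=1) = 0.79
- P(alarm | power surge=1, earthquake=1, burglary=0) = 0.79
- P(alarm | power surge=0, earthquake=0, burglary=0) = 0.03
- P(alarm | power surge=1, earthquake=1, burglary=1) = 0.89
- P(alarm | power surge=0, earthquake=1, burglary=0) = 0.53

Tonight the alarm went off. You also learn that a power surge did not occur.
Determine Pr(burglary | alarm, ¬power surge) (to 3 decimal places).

Pr(burglary | alarm, ¬power surge) ≈ 0.392

Weight on burglary=true, given the evidence: 0.054221 + 0.026727 = 0.080948
The normalizing constant is 0.03·0.764·0.849 + 0.47·0.764·0.151 + 0.53·0.236·0.849 + 0.75·0.236·0.151 = 0.206600
Posterior = 0.080948 / 0.206600 ≈ 0.392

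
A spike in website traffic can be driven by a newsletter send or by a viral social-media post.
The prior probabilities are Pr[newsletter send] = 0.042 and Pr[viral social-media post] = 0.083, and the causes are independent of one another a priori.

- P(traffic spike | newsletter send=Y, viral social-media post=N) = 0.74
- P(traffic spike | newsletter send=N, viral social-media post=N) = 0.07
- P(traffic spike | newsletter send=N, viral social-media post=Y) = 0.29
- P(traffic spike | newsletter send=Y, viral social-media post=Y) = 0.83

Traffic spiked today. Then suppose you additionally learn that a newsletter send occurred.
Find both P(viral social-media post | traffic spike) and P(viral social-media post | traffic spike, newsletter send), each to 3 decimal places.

P(viral social-media post | traffic spike) ≈ 0.224; P(viral social-media post | traffic spike, newsletter send) ≈ 0.092

P(traffic spike) = 0.07×0.958×0.917 + 0.29×0.958×0.083 + 0.74×0.042×0.917 + 0.83×0.042×0.083 = 0.061494 + 0.023059 + 0.028500 + 0.002893 = 0.115946
Of this, 0.025952 comes from 0.023059 + 0.002893 (the viral social-media post=true cases).
Hence the posterior is 0.025952/0.115946 ≈ 0.224.

Now condition on the additional information:
P(traffic spike | newsletter send) = 0.74×0.917 + 0.83×0.083 = 0.678580 + 0.068890 = 0.747470
Restricting to configurations with viral social-media post present: 0.83×0.083 = 0.068890.
Hence the posterior is 0.068890/0.747470 ≈ 0.092.
This is intercausal reasoning (explaining away): once newsletter send accounts for the traffic spike, viral social-media post becomes less likely.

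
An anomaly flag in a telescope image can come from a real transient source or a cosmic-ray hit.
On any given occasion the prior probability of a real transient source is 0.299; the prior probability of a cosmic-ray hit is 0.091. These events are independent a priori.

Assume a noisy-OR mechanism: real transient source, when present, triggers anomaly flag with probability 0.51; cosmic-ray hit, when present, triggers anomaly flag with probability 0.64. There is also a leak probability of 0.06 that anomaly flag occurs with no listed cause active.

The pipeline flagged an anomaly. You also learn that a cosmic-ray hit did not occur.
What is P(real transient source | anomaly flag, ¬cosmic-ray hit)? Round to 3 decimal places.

P(real transient source | anomaly flag, ¬cosmic-ray hit) ≈ 0.793

Under noisy-OR, P(anomaly flag | causes) = 1 − (1−0.06)·∏(1−qᵢ) over the active causes.
Weight on real transient source=true, given the evidence: 0.5394×0.299 = 0.161281
Denominator P(anomaly flag | ¬cosmic-ray hit): 0.06×0.701 + 0.5394×0.299 = 0.203341
Posterior = 0.161281 / 0.203341 ≈ 0.793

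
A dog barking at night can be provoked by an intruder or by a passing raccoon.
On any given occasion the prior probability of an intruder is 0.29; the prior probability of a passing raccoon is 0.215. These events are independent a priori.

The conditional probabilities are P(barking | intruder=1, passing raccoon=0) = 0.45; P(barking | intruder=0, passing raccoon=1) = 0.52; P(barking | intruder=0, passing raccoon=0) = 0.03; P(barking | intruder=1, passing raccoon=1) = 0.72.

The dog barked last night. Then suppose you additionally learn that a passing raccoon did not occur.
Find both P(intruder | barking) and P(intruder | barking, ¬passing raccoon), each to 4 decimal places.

For the numerator, keep only intruder=true terms: 0.102443 + 0.044892 = 0.147335
Normalizer over all consistent configurations: 0.03·0.71·0.785 + 0.52·0.71·0.215 + 0.45·0.29·0.785 + 0.72·0.29·0.215 = 0.243433
P(intruder | barking) = 0.147335/0.243433 ≈ 0.6052

With the extra evidence:
Sum P(barking|·) weighted by the priors over both values of intruder:
  P(barking | ¬passing raccoon) = 0.03*0.71 + 0.45*0.29
        = 0.021300 + 0.130500 = 0.151800
Keeping only the intruder-present terms gives 0.130500, so
  P(intruder | barking, ¬passing raccoon) = 0.130500 / 0.151800 ≈ 0.8597

P(intruder | barking) ≈ 0.6052; P(intruder | barking, ¬passing raccoon) ≈ 0.8597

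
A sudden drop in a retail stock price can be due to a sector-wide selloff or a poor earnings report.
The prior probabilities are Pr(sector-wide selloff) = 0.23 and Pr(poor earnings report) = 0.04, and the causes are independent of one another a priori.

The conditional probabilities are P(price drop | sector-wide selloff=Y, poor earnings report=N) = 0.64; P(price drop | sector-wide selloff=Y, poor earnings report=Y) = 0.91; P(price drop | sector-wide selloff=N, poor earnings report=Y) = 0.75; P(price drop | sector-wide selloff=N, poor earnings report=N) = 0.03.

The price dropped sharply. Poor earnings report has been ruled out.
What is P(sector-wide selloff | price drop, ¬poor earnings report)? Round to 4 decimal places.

P(sector-wide selloff | price drop, ¬poor earnings report) ≈ 0.8644

For the numerator, keep only sector-wide selloff=true terms: 0.64×0.23 = 0.147200
Normalizer over all consistent configurations: 0.03×0.77 + 0.64×0.23 = 0.170300
P(sector-wide selloff | price drop, ¬poor earnings report) = 0.147200/0.170300 ≈ 0.8644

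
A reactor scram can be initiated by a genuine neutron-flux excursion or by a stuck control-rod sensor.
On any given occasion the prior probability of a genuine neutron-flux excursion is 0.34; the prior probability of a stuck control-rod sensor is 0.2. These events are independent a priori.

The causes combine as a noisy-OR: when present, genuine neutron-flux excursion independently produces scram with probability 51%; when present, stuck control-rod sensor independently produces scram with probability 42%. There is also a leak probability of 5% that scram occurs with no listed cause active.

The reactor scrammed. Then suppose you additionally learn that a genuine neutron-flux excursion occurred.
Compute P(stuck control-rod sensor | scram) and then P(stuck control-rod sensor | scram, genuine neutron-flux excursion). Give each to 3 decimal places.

P(stuck control-rod sensor | scram) ≈ 0.388; P(stuck control-rod sensor | scram, genuine neutron-flux excursion) ≈ 0.255

Under noisy-OR, P(scram | causes) = 1 − (1−0.05)·∏(1−qᵢ) over the active causes.
Numerator (weight on configurations with stuck control-rod sensor): 0.059268 + 0.049641 = 0.108909
The normalizing constant is 0.05*0.66*0.8 + 0.449*0.66*0.2 + 0.5345*0.34*0.8 + 0.73001*0.34*0.2 = 0.280693
P(stuck control-rod sensor | scram) = 0.108909/0.280693 ≈ 0.388

Now condition on the additional information:
Enumerate both values of stuck control-rod sensor and weight by the priors:
  P(scram | genuine neutron-flux excursion) = 0.5345*0.8 + 0.73001*0.2
        = 0.427600 + 0.146002 = 0.573602
Configurations with stuck control-rod sensor contribute 0.146002, so
  P(stuck control-rod sensor | scram, genuine neutron-flux excursion) = 0.146002 / 0.573602 ≈ 0.255
Conditioning on genuine neutron-flux excursion lowers the posterior on stuck control-rod sensor: the classic explaining-away effect in a common-effect structure.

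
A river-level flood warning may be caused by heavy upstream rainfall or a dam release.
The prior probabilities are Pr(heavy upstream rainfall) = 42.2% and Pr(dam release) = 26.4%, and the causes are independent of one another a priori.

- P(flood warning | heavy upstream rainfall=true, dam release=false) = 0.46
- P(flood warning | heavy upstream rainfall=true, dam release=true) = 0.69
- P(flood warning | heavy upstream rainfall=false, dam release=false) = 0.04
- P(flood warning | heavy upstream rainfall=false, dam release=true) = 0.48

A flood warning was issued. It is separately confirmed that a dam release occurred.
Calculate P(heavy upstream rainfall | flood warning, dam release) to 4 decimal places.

Sum P(flood warning|·) weighted by the priors over both values of heavy upstream rainfall:
  P(flood warning | dam release) = 0.48·0.578 + 0.69·0.422
        = 0.277440 + 0.291180 = 0.568620
Configurations with heavy upstream rainfall contribute 0.291180, so
  P(heavy upstream rainfall | flood warning, dam release) = 0.291180 / 0.568620 ≈ 0.5121

P(heavy upstream rainfall | flood warning, dam release) ≈ 0.5121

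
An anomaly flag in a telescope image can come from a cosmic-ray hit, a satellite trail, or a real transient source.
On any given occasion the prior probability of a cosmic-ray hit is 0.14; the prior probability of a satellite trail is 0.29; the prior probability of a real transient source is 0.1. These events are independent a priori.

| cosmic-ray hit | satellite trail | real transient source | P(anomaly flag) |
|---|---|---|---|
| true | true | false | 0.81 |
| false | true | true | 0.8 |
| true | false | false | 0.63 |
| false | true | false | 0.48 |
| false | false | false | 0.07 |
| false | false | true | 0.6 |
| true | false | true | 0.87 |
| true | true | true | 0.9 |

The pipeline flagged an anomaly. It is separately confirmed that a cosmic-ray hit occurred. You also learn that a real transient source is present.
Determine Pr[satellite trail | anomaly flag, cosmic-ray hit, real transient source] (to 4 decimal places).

Weight on satellite trail=true, given the evidence: 0.9·0.29 = 0.261000
The normalizing constant is 0.87·0.71 + 0.9·0.29 = 0.878700
P(satellite trail | anomaly flag, cosmic-ray hit, real transient source) = 0.261000/0.878700 ≈ 0.2970

Pr[satellite trail | anomaly flag, cosmic-ray hit, real transient source] ≈ 0.2970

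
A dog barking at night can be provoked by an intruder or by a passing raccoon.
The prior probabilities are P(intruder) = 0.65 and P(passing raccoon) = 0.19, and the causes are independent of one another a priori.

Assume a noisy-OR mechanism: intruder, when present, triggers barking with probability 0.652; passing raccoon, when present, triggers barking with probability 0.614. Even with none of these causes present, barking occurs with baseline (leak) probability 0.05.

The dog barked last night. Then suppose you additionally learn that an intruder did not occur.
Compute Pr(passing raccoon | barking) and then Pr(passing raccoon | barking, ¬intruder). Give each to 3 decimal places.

Under noisy-OR, P(barking | causes) = 1 − (1−0.05)·∏(1−qᵢ) over the active causes.
Enumerate the 4 (intruder, passing raccoon) configurations and weight by the priors:
  P(barking) = 0.05×0.35×0.81 + 0.6333×0.35×0.19 + 0.6694×0.65×0.81 + 0.872388×0.65×0.19
        = 0.014175 + 0.042114 + 0.352439 + 0.107740 = 0.516468
Keeping only the passing raccoon-present terms gives 0.149854, so
  P(passing raccoon | barking) = 0.149854 / 0.516468 ≈ 0.290

Now condition on the additional information:
For the numerator, keep only passing raccoon=true terms: 0.6333·0.19 = 0.120327
Denominator P(barking | ¬intruder): 0.05·0.81 + 0.6333·0.19 = 0.160827
P(passing raccoon | barking, ¬intruder) = 0.120327/0.160827 ≈ 0.748
With intruder excluded, passing raccoon must carry more of the explanatory weight for the barking.

Pr(passing raccoon | barking) ≈ 0.290; Pr(passing raccoon | barking, ¬intruder) ≈ 0.748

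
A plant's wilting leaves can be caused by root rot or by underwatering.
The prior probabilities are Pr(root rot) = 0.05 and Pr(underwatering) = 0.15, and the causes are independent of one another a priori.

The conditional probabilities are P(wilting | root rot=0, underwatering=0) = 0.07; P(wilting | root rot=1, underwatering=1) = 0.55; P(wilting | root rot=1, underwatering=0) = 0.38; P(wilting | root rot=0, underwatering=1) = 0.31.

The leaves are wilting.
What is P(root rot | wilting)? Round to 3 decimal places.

P(root rot | wilting) ≈ 0.168

P(wilting) = 0.07×0.95×0.85 + 0.31×0.95×0.15 + 0.38×0.05×0.85 + 0.55×0.05×0.15 = 0.056525 + 0.044175 + 0.016150 + 0.004125 = 0.120975
Restricting to configurations with root rot present: 0.016150 + 0.004125 = 0.020275.
P(root rot | wilting) = 0.020275 / 0.120975 ≈ 0.168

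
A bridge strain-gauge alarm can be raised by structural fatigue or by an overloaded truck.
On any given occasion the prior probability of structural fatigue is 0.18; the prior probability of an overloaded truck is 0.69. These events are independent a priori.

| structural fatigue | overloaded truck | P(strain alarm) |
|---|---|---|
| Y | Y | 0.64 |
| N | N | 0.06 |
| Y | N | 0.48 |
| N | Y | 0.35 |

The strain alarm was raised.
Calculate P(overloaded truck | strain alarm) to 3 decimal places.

P(strain alarm) = 0.06*0.82*0.31 + 0.35*0.82*0.69 + 0.48*0.18*0.31 + 0.64*0.18*0.69 = 0.015252 + 0.198030 + 0.026784 + 0.079488 = 0.319554
Of this, 0.277518 comes from 0.198030 + 0.079488 (the overloaded truck=true cases).
So P(overloaded truck | strain alarm) = 0.277518/0.319554 ≈ 0.868.

P(overloaded truck | strain alarm) ≈ 0.868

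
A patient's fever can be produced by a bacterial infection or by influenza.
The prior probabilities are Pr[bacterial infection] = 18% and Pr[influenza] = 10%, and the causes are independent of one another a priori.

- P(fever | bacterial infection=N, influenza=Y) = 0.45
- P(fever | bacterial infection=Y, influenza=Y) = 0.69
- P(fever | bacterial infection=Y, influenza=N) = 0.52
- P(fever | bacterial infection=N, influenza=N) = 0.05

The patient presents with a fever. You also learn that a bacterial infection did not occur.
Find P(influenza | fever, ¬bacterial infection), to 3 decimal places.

P(influenza | fever, ¬bacterial infection) ≈ 0.500

P(fever | ¬bacterial infection) = 0.05·0.9 + 0.45·0.1 = 0.045000 + 0.045000 = 0.090000
The influenza-present share is 0.45·0.1 = 0.045000.
So P(influenza | fever, ¬bacterial infection) = 0.045000/0.090000 ≈ 0.500.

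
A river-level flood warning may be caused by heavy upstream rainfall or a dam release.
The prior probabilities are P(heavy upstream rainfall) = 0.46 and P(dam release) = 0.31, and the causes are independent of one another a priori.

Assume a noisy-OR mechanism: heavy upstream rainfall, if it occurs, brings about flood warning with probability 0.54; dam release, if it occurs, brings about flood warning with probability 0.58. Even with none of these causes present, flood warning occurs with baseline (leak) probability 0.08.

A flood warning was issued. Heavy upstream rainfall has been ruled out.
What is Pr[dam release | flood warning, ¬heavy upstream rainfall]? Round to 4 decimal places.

Under noisy-OR, P(flood warning | causes) = 1 − (1−0.08)·∏(1−qᵢ) over the active causes.
Numerator (weight on configurations with dam release): 0.6136×0.31 = 0.190216
Normalizer over all consistent configurations: 0.08×0.69 + 0.6136×0.31 = 0.245416
P(dam release | flood warning, ¬heavy upstream rainfall) = 0.190216/0.245416 ≈ 0.7751

Pr[dam release | flood warning, ¬heavy upstream rainfall] ≈ 0.7751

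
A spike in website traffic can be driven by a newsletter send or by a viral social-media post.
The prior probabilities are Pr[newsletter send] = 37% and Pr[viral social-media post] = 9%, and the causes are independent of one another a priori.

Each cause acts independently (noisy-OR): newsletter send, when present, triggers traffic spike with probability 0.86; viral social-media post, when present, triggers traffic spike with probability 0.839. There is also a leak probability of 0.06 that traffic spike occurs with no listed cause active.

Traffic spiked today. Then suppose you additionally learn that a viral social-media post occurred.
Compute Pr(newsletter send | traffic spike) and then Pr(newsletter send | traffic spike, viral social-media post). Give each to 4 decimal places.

Under noisy-OR, P(traffic spike | causes) = 1 − (1−0.06)·∏(1−qᵢ) over the active causes.
For the numerator, keep only newsletter send=true terms: 0.292390 + 0.032594 = 0.324984
The normalizing constant is 0.06×0.63×0.91 + 0.84866×0.63×0.09 + 0.8684×0.37×0.91 + 0.978812×0.37×0.09 = 0.407501
Posterior = 0.324984 / 0.407501 ≈ 0.7975

Now also conditioning on viral social-media post=true:
Weight on newsletter send=true, given the evidence: 0.978812*0.37 = 0.362160
Denominator P(traffic spike | viral social-media post): 0.84866*0.63 + 0.978812*0.37 = 0.896816
P(newsletter send | traffic spike, viral social-media post) = 0.362160/0.896816 ≈ 0.4038

Pr(newsletter send | traffic spike) ≈ 0.7975; Pr(newsletter send | traffic spike, viral social-media post) ≈ 0.4038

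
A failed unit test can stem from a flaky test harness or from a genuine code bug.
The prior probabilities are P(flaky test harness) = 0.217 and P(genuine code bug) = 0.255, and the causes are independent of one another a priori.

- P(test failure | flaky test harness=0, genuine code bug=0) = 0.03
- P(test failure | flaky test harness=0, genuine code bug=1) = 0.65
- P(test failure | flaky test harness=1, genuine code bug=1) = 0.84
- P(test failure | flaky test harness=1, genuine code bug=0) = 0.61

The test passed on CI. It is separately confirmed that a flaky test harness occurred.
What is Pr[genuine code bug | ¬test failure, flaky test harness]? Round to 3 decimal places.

P(¬test failure | flaky test harness) = 0.39·0.745 + 0.16·0.255 = 0.290550 + 0.040800 = 0.331350
The genuine code bug-present share is 0.16·0.255 = 0.040800.
So P(genuine code bug | ¬test failure, flaky test harness) = 0.040800/0.331350 ≈ 0.123.

Pr[genuine code bug | ¬test failure, flaky test harness] ≈ 0.123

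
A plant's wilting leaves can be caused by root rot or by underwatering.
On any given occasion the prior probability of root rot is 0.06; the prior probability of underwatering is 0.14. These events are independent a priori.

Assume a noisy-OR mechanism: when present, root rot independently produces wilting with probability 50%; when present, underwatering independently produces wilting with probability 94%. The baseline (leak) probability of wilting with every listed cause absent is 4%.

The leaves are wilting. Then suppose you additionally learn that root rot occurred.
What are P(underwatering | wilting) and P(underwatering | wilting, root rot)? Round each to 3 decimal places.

Under noisy-OR, P(wilting | causes) = 1 − (1−0.04)·∏(1−qᵢ) over the active causes.
Numerator (weight on configurations with underwatering): 0.124020 + 0.008158 = 0.132178
The normalizing constant is 0.04·0.94·0.86 + 0.9424·0.94·0.14 + 0.52·0.06·0.86 + 0.9712·0.06·0.14 = 0.191346
Posterior = 0.132178 / 0.191346 ≈ 0.691

Now also conditioning on root rot=true:
By total probability over both values of underwatering:
  P(wilting | root rot) = 0.52*0.86 + 0.9712*0.14
        = 0.447200 + 0.135968 = 0.583168
The terms with underwatering present sum to 0.135968, so
  P(underwatering | wilting, root rot) = 0.135968 / 0.583168 ≈ 0.233

P(underwatering | wilting) ≈ 0.691; P(underwatering | wilting, root rot) ≈ 0.233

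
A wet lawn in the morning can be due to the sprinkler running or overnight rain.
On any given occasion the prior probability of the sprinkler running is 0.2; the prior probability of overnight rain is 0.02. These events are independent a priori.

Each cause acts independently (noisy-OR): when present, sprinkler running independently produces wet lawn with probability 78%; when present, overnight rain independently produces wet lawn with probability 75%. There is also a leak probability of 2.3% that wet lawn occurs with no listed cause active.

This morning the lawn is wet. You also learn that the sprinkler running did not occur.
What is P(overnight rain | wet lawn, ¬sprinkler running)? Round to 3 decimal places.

P(overnight rain | wet lawn, ¬sprinkler running) ≈ 0.401

Under noisy-OR, P(wet lawn | causes) = 1 − (1−0.023)·∏(1−qᵢ) over the active causes.
P(wet lawn | ¬sprinkler running) = 0.023×0.98 + 0.75575×0.02 = 0.022540 + 0.015115 = 0.037655
Of this, 0.015115 comes from 0.75575×0.02 (the overnight rain=true cases).
So P(overnight rain | wet lawn, ¬sprinkler running) = 0.015115/0.037655 ≈ 0.401.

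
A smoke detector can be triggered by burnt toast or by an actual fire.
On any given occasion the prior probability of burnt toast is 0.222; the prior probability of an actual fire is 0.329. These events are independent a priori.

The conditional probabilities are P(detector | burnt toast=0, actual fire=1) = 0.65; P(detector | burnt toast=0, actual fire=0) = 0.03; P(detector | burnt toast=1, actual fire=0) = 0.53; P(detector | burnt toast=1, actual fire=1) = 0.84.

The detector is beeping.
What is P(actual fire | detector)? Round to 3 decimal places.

P(actual fire | detector) ≈ 0.706

P(detector) = 0.03*0.778*0.671 + 0.65*0.778*0.329 + 0.53*0.222*0.671 + 0.84*0.222*0.329 = 0.015661 + 0.166375 + 0.078950 + 0.061352 = 0.322338
Restricting to configurations with actual fire present: 0.166375 + 0.061352 = 0.227727.
So P(actual fire | detector) = 0.227727/0.322338 ≈ 0.706.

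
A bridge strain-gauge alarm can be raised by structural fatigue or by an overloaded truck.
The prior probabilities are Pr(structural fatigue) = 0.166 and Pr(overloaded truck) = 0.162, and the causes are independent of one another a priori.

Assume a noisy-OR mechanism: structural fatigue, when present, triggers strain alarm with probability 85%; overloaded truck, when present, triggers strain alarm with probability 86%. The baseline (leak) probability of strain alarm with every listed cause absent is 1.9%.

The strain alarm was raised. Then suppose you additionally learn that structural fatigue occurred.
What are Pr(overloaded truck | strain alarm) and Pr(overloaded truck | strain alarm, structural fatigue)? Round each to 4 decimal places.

Under noisy-OR, P(strain alarm | causes) = 1 − (1−0.019)·∏(1−qᵢ) over the active causes.
P(strain alarm) = 0.019·0.834·0.838 + 0.86266·0.834·0.162 + 0.85285·0.166·0.838 + 0.979399·0.166·0.162 = 0.013279 + 0.116552 + 0.118638 + 0.026338 = 0.274807
Of this, 0.142890 comes from 0.116552 + 0.026338 (the overloaded truck=true cases).
So P(overloaded truck | strain alarm) = 0.142890/0.274807 ≈ 0.5200.

Now condition on the additional information:
Numerator (weight on configurations with overloaded truck): 0.979399*0.162 = 0.158663
Denominator P(strain alarm | structural fatigue): 0.85285*0.838 + 0.979399*0.162 = 0.873351
P(overloaded truck | strain alarm, structural fatigue) = 0.158663/0.873351 ≈ 0.1817

Pr(overloaded truck | strain alarm) ≈ 0.5200; Pr(overloaded truck | strain alarm, structural fatigue) ≈ 0.1817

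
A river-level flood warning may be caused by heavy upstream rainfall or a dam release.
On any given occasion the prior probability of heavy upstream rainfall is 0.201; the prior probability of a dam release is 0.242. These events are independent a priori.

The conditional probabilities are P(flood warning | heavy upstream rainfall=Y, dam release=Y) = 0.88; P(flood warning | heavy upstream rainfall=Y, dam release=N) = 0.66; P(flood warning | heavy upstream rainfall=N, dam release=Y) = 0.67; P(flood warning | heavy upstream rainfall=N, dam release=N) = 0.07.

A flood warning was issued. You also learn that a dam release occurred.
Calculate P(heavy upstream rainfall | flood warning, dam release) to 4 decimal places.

P(heavy upstream rainfall | flood warning, dam release) ≈ 0.2484

P(flood warning | dam release) = 0.67*0.799 + 0.88*0.201 = 0.535330 + 0.176880 = 0.712210
Of this, 0.176880 comes from 0.88*0.201 (the heavy upstream rainfall=true cases).
P(heavy upstream rainfall | flood warning, dam release) = 0.176880 / 0.712210 ≈ 0.2484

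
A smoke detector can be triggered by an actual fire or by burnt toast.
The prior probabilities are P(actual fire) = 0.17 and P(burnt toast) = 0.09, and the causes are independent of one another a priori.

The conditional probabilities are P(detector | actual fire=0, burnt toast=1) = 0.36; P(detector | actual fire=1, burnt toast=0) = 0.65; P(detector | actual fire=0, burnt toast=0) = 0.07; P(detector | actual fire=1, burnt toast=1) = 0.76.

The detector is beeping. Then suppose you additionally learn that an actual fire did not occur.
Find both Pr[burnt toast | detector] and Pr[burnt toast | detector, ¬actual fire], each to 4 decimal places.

Pr[burnt toast | detector] ≈ 0.2007; Pr[burnt toast | detector, ¬actual fire] ≈ 0.3371

P(detector) = 0.07×0.83×0.91 + 0.36×0.83×0.09 + 0.65×0.17×0.91 + 0.76×0.17×0.09 = 0.052871 + 0.026892 + 0.100555 + 0.011628 = 0.191946
Restricting to configurations with burnt toast present: 0.026892 + 0.011628 = 0.038520.
Hence the posterior is 0.038520/0.191946 ≈ 0.2007.

With the extra evidence:
By total probability over both values of burnt toast:
  P(detector | ¬actual fire) = 0.07×0.91 + 0.36×0.09
        = 0.063700 + 0.032400 = 0.096100
Keeping only the burnt toast-present terms gives 0.032400, so
  P(burnt toast | detector, ¬actual fire) = 0.032400 / 0.096100 ≈ 0.3371
Ruling out actual fire raises the posterior on burnt toast — the flip side of explaining away.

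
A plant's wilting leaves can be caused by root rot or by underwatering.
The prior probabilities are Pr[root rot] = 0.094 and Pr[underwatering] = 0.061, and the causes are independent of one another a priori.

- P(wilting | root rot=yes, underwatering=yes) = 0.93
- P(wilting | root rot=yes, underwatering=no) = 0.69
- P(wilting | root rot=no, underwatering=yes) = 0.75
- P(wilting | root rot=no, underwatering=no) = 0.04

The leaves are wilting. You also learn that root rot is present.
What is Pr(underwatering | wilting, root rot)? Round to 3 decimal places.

Enumerate both values of underwatering and weight by the priors:
  P(wilting | root rot) = 0.69·0.939 + 0.93·0.061
        = 0.647910 + 0.056730 = 0.704640
Keeping only the underwatering-present terms gives 0.056730, so
  P(underwatering | wilting, root rot) = 0.056730 / 0.704640 ≈ 0.081

Pr(underwatering | wilting, root rot) ≈ 0.081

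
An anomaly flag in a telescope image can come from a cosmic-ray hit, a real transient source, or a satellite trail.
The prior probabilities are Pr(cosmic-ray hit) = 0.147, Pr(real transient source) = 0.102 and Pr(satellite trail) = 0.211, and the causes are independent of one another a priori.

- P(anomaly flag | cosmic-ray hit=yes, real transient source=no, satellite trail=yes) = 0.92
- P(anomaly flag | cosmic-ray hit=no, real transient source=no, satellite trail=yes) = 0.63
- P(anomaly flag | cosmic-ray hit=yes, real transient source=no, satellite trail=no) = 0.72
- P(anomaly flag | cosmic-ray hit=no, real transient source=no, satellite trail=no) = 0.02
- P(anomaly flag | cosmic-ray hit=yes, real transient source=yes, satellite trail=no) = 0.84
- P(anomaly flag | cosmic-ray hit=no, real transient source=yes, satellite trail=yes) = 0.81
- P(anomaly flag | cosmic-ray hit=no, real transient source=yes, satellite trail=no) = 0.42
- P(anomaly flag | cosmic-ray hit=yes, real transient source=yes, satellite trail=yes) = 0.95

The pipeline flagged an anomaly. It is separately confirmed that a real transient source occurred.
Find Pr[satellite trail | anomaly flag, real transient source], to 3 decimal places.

Weight on satellite trail=true, given the evidence: 0.145786 + 0.029466 = 0.175252
Denominator P(anomaly flag | real transient source): 0.42×0.853×0.789 + 0.81×0.853×0.211 + 0.84×0.147×0.789 + 0.95×0.147×0.211 = 0.555345
Posterior = 0.175252 / 0.555345 ≈ 0.316

Pr[satellite trail | anomaly flag, real transient source] ≈ 0.316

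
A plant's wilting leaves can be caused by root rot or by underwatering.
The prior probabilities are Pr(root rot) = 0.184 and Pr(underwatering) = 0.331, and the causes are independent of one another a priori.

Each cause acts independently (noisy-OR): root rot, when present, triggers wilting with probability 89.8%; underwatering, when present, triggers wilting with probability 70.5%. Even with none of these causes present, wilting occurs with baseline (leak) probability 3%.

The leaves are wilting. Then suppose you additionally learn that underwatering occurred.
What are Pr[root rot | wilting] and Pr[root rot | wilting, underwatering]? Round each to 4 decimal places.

Under noisy-OR, P(wilting | causes) = 1 − (1−0.03)·∏(1−qᵢ) over the active causes.
Sum P(wilting|·) weighted by the priors over the 4 (root rot, underwatering) configurations:
  P(wilting) = 0.03×0.816×0.669 + 0.71385×0.816×0.331 + 0.90106×0.184×0.669 + 0.970813×0.184×0.331
        = 0.016377 + 0.192808 + 0.110917 + 0.059126 = 0.379228
Configurations with root rot contribute 0.170043, so
  P(root rot | wilting) = 0.170043 / 0.379228 ≈ 0.4484

Now condition on the additional information:
Sum P(wilting|·) weighted by the priors over both values of root rot:
  P(wilting | underwatering) = 0.71385×0.816 + 0.970813×0.184
        = 0.582502 + 0.178630 = 0.761132
The terms with root rot present sum to 0.178630, so
  P(root rot | wilting, underwatering) = 0.178630 / 0.761132 ≈ 0.2347
This is intercausal reasoning (explaining away): once underwatering accounts for the wilting, root rot becomes less likely.

Pr[root rot | wilting] ≈ 0.4484; Pr[root rot | wilting, underwatering] ≈ 0.2347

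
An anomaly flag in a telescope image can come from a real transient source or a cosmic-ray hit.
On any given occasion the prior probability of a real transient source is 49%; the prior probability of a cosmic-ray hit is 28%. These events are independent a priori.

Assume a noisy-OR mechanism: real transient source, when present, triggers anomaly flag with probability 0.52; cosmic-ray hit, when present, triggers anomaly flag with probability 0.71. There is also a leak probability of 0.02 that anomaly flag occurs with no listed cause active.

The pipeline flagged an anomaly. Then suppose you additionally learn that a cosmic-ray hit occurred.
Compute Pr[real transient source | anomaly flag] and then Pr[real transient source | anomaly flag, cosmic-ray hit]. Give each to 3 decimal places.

Under noisy-OR, P(anomaly flag | causes) = 1 − (1−0.02)·∏(1−qᵢ) over the active causes.
Enumerate the 4 (real transient source, cosmic-ray hit) configurations and weight by the priors:
  P(anomaly flag) = 0.02·0.51·0.72 + 0.7158·0.51·0.28 + 0.5296·0.49·0.72 + 0.863584·0.49·0.28
        = 0.007344 + 0.102216 + 0.186843 + 0.118484 = 0.414887
Configurations with real transient source contribute 0.305327, so
  P(real transient source | anomaly flag) = 0.305327 / 0.414887 ≈ 0.736

Now also conditioning on cosmic-ray hit=true:
Enumerate both values of real transient source and weight by the priors:
  P(anomaly flag | cosmic-ray hit) = 0.7158·0.51 + 0.863584·0.49
        = 0.365058 + 0.423156 = 0.788214
Configurations with real transient source contribute 0.423156, so
  P(real transient source | anomaly flag, cosmic-ray hit) = 0.423156 / 0.788214 ≈ 0.537
Conditioning on cosmic-ray hit lowers the posterior on real transient source: the classic explaining-away effect in a common-effect structure.

Pr[real transient source | anomaly flag] ≈ 0.736; Pr[real transient source | anomaly flag, cosmic-ray hit] ≈ 0.537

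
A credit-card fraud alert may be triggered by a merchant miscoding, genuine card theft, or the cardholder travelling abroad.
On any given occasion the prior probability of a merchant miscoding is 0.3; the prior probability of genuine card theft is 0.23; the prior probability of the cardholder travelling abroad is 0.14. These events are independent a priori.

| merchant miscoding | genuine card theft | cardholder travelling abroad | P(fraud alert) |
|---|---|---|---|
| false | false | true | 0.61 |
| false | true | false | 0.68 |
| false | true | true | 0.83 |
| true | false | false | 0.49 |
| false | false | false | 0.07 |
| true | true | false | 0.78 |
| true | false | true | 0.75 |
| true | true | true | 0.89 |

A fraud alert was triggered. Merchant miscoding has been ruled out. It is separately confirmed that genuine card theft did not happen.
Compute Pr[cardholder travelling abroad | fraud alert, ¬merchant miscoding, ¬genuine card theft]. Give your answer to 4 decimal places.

P(fraud alert | ¬merchant miscoding, ¬genuine card theft) = 0.07*0.86 + 0.61*0.14 = 0.060200 + 0.085400 = 0.145600
The cardholder travelling abroad-present share is 0.61*0.14 = 0.085400.
Hence the posterior is 0.085400/0.145600 ≈ 0.5865.

Pr[cardholder travelling abroad | fraud alert, ¬merchant miscoding, ¬genuine card theft] ≈ 0.5865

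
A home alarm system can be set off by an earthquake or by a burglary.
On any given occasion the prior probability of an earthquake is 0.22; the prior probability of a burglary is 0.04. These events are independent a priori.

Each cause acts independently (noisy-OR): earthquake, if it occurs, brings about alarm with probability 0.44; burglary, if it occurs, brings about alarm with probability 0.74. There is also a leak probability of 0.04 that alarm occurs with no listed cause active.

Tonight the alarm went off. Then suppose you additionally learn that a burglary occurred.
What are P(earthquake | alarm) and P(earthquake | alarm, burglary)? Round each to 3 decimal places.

Under noisy-OR, P(alarm | causes) = 1 − (1−0.04)·∏(1−qᵢ) over the active causes.
Enumerate the 4 (earthquake, burglary) configurations and weight by the priors:
  P(alarm) = 0.04·0.78·0.96 + 0.7504·0.78·0.04 + 0.4624·0.22·0.96 + 0.860224·0.22·0.04
        = 0.029952 + 0.023412 + 0.097659 + 0.007570 = 0.158593
Configurations with earthquake contribute 0.105229, so
  P(earthquake | alarm) = 0.105229 / 0.158593 ≈ 0.664

With the extra evidence:
Sum P(alarm|·) weighted by the priors over both values of earthquake:
  P(alarm | burglary) = 0.7504·0.78 + 0.860224·0.22
        = 0.585312 + 0.189249 = 0.774561
Configurations with earthquake contribute 0.189249, so
  P(earthquake | alarm, burglary) = 0.189249 / 0.774561 ≈ 0.244
The drop from 0.664 to 0.244 is the explaining-away (discounting) effect.

P(earthquake | alarm) ≈ 0.664; P(earthquake | alarm, burglary) ≈ 0.244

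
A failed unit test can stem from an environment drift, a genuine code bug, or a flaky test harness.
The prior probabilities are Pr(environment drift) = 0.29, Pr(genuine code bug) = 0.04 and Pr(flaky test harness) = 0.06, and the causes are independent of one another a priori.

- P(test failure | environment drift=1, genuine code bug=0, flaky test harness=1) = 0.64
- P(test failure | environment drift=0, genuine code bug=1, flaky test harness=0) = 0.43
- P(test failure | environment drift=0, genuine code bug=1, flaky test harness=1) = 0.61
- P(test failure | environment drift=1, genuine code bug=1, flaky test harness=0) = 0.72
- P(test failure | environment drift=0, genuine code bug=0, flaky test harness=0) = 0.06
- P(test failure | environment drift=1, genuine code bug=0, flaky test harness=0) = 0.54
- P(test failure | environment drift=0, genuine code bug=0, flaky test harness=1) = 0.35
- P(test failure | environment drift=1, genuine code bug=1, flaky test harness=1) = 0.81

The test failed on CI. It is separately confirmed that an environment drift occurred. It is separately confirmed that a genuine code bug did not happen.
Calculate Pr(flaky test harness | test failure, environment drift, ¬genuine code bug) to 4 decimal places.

Numerator (weight on configurations with flaky test harness): 0.64×0.06 = 0.038400
Denominator P(test failure | environment drift, ¬genuine code bug): 0.54×0.94 + 0.64×0.06 = 0.546000
P(flaky test harness | test failure, environment drift, ¬genuine code bug) = 0.038400/0.546000 ≈ 0.0703

Pr(flaky test harness | test failure, environment drift, ¬genuine code bug) ≈ 0.0703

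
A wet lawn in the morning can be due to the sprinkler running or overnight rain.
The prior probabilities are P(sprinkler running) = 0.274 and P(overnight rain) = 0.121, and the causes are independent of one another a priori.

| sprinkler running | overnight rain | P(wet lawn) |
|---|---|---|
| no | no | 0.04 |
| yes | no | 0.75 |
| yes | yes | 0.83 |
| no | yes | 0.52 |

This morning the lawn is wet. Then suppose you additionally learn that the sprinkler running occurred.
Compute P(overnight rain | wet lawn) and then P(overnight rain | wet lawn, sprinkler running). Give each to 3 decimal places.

P(overnight rain | wet lawn) ≈ 0.262; P(overnight rain | wet lawn, sprinkler running) ≈ 0.132

P(wet lawn) = 0.04·0.726·0.879 + 0.52·0.726·0.121 + 0.75·0.274·0.879 + 0.83·0.274·0.121 = 0.025526 + 0.045680 + 0.180635 + 0.027518 = 0.279359
Restricting to configurations with overnight rain present: 0.045680 + 0.027518 = 0.073198.
Hence the posterior is 0.073198/0.279359 ≈ 0.262.

With the extra evidence:
For the numerator, keep only overnight rain=true terms: 0.83·0.121 = 0.100430
Normalizer over all consistent configurations: 0.75·0.879 + 0.83·0.121 = 0.759680
Posterior = 0.100430 / 0.759680 ≈ 0.132
This is intercausal reasoning (explaining away): once sprinkler running accounts for the wet lawn, overnight rain becomes less likely.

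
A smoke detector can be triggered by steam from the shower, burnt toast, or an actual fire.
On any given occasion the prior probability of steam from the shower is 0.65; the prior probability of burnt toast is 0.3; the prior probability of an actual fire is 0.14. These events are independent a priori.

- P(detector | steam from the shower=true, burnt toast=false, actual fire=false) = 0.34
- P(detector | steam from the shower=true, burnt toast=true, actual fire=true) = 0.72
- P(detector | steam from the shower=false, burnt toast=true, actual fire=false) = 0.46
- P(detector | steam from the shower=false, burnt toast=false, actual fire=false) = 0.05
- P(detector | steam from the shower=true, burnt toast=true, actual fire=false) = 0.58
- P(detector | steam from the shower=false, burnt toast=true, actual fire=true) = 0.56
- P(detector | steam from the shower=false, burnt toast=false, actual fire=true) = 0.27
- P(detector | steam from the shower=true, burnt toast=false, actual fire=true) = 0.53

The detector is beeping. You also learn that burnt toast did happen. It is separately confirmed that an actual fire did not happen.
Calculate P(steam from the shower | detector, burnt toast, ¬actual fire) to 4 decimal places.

Weight on steam from the shower=true, given the evidence: 0.58*0.65 = 0.377000
Denominator P(detector | burnt toast, ¬actual fire): 0.46*0.35 + 0.58*0.65 = 0.538000
P(steam from the shower | detector, burnt toast, ¬actual fire) = 0.377000/0.538000 ≈ 0.7007

P(steam from the shower | detector, burnt toast, ¬actual fire) ≈ 0.7007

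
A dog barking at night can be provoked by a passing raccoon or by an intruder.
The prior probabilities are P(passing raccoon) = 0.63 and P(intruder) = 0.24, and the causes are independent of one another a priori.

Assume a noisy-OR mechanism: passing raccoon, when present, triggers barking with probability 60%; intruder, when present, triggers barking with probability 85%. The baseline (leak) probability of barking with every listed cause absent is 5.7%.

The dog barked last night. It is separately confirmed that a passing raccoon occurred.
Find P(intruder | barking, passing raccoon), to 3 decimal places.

P(intruder | barking, passing raccoon) ≈ 0.324

Under noisy-OR, P(barking | causes) = 1 − (1−0.057)·∏(1−qᵢ) over the active causes.
For the numerator, keep only intruder=true terms: 0.94342·0.24 = 0.226421
Denominator P(barking | passing raccoon): 0.6228·0.76 + 0.94342·0.24 = 0.699749
Posterior = 0.226421 / 0.699749 ≈ 0.324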